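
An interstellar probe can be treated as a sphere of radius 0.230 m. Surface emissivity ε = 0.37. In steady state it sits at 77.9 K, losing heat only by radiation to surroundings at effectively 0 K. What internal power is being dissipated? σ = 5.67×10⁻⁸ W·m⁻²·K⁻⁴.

Steady state: P = εσA T⁴.
A = 4πr² = 0.6648 m²; T⁴ = (77.9)⁴ = 3.683×10⁷ K⁴.
P = 0.37 × 5.67×10⁻⁸ × 0.6648 × 3.683×10⁷.

P ≈ 0.514 W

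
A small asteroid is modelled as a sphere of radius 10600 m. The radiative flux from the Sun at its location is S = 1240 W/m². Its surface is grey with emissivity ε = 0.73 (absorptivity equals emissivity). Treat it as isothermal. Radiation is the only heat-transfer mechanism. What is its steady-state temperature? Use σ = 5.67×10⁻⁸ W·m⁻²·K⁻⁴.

T ≈ 272 K

At equilibrium, absorbed power = emitted power.
Absorbing cross-section = πr² = 3.530×10⁸ m²; emitting surface = 4πr² = 1.412×10⁹ m² (ratio 4).
εS·A_cross = εσ·A_surf·T⁴  ⇒  T⁴ = S/(4σ)   (ε cancels).
T⁴ = 1240/(4·5.67×10⁻⁸) = 5.467×10⁹ K⁴.
T = (5.467×10⁹)^(1/4).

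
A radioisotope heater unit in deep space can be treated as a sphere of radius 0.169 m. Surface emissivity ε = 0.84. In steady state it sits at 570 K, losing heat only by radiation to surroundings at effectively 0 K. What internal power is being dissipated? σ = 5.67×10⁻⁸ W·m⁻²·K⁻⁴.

Steady state: P = εσA T⁴.
A = 4πr² = 0.3589 m²; T⁴ = (570)⁴ = 1.056×10¹¹ K⁴.
P = 0.84 × 5.67×10⁻⁸ × 0.3589 × 1.056×10¹¹.

P ≈ 1800 W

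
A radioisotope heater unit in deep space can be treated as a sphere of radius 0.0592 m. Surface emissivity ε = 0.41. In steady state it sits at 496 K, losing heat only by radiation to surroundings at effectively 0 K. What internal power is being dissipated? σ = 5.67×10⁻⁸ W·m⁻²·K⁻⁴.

P ≈ 62.0 W

Steady state: P = εσA T⁴.
A = 4πr² = 0.04404 m²; T⁴ = (496)⁴ = 6.052×10¹⁰ K⁴.
P = 0.41 × 5.67×10⁻⁸ × 0.04404 × 6.052×10¹⁰.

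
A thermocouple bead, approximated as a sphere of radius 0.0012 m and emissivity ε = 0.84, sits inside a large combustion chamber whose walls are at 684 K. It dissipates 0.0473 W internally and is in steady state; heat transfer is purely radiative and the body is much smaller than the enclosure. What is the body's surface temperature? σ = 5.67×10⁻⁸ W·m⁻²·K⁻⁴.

For a small grey body in a large enclosure, net radiated power = εσA(T⁴ − T_w⁴).
Steady state: P = εσA(T⁴ − T_w⁴) with A = 4πr² = 1.810×10⁻⁵ m².
T⁴ = P/(εσA) + T_w⁴ = 0.0473/(0.84·5.67×10⁻⁸·1.810×10⁻⁵) + (684)⁴
    = 5.488×10¹⁰ + 2.189×10¹¹ = 2.738×10¹¹ K⁴.

T ≈ 723 K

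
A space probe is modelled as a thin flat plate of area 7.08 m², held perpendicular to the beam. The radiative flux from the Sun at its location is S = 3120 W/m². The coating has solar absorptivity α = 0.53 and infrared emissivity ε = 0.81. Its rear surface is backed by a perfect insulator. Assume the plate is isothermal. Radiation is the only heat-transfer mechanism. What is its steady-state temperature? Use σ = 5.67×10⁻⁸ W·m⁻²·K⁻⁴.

At equilibrium, absorbed power = emitted power.
Absorbing cross-section = A = 7.080 m²; emitting surface = A = 7.080 m² (ratio 1).
αS·A_cross = εσ·A_surf·T⁴  ⇒  T⁴ = αS/(ε·1σ).
T⁴ = 0.530·3120/(0.81·1·5.67×10⁻⁸) = 3.600×10¹⁰ K⁴.
T = (3.600×10¹⁰)^(1/4).

T ≈ 436 K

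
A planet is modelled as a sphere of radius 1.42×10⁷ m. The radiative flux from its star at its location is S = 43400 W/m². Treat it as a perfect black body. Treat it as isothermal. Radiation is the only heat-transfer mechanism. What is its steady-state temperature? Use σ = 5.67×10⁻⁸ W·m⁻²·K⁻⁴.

T ≈ 661 K

At equilibrium, absorbed power = emitted power.
Absorbing cross-section = πr² = 6.335×10¹⁴ m²; emitting surface = 4πr² = 2.534×10¹⁵ m² (ratio 4).
S·A_cross = εσ·A_surf·T⁴  ⇒  T⁴ = S/(4σ).
T⁴ = 1.00·43400/(4·5.67×10⁻⁸) = 1.914×10¹¹ K⁴.
T = (1.914×10¹¹)^(1/4).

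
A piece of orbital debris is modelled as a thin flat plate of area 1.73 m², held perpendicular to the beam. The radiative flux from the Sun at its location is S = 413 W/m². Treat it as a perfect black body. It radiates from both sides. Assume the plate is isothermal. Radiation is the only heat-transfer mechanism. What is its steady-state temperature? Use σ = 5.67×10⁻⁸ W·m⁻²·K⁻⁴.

T ≈ 246 K

At equilibrium, absorbed power = emitted power.
Absorbing cross-section = A = 1.730 m²; emitting surface = 2A = 3.460 m² (ratio 2).
S·A_cross = εσ·A_surf·T⁴  ⇒  T⁴ = S/(2σ).
T⁴ = 1.00·413/(2·5.67×10⁻⁸) = 3.642×10⁹ K⁴.
T = (3.642×10⁹)^(1/4).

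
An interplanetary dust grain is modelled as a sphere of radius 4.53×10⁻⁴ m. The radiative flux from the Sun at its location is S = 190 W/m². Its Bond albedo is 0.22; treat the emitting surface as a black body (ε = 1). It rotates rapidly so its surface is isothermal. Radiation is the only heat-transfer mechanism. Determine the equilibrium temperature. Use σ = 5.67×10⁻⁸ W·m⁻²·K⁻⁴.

At equilibrium, absorbed power = emitted power.
Absorbing cross-section = πr² = 6.447×10⁻⁷ m²; emitting surface = 4πr² = 2.579×10⁻⁶ m² (ratio 4).
(1−a)S·A_cross = εσ·A_surf·T⁴  ⇒  T⁴ = (1−a)S/(4σ).
T⁴ = 0.780·190/(4·5.67×10⁻⁸) = 6.534×10⁸ K⁴.
T = (6.534×10⁸)^(1/4).

T ≈ 160 K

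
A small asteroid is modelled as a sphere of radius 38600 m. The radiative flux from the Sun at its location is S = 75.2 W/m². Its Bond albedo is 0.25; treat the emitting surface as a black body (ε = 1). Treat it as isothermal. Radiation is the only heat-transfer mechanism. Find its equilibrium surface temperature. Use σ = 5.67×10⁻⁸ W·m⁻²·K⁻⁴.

At equilibrium, absorbed power = emitted power.
Absorbing cross-section = πr² = 4.681×10⁹ m²; emitting surface = 4πr² = 1.872×10¹⁰ m² (ratio 4).
(1−a)S·A_cross = εσ·A_surf·T⁴  ⇒  T⁴ = (1−a)S/(4σ).
T⁴ = 0.750·75.2/(4·5.67×10⁻⁸) = 2.487×10⁸ K⁴.
T = (2.487×10⁸)^(1/4).

T ≈ 126 K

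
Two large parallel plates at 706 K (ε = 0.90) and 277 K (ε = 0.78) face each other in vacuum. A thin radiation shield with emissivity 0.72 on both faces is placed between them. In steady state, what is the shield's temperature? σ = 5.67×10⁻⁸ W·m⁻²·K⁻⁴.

T_s ≈ 605 K

In steady state the net flux on the hot side equals that on the cold side.
σ(T₁⁴−T_s⁴)/D₁ = σ(T_s⁴−T₂⁴)/D₂, with D₁ = 1/ε₁+1/ε_s−1 = 1.500, D₂ = 1/ε_s+1/ε₂−1 = 1.671.
Solve for T_s⁴: T_s⁴ = (D₂·T₁⁴ + D₁·T₂⁴)/(D₁+D₂) = 1.337×10¹¹ K⁴.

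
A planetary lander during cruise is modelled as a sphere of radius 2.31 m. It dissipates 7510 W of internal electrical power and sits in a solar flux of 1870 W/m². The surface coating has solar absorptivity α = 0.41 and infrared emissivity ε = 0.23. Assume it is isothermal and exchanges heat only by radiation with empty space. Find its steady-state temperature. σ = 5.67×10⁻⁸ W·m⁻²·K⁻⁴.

At steady state, absorbed solar power + internal power = radiated power.
Absorbed: α·S·A_cross = 0.41·1870·16.76 = 12850 W (cross-section πr²).
Total input = 12850 + 7510 = 20360 W.
Radiated: εσ·A_surf·T⁴ with A_surf = 4πr² = 67.06 m².
T⁴ = 20360/(0.23·5.67×10⁻⁸·67.06) = 2.329×10¹⁰ K⁴.

T ≈ 391 K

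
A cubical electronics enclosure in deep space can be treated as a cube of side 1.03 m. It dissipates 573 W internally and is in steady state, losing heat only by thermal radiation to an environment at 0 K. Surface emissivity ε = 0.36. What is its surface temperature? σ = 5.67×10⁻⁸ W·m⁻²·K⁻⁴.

T ≈ 258 K

Steady state: internal power = radiated power, P = εσA T⁴.
Radiating area A = 6L² = 6.365 m².
T⁴ = P/(εσA) = 573/(0.36·5.67×10⁻⁸·6.365) = 4.410×10⁹ K⁴.
T = (4.410×10⁹)^(1/4).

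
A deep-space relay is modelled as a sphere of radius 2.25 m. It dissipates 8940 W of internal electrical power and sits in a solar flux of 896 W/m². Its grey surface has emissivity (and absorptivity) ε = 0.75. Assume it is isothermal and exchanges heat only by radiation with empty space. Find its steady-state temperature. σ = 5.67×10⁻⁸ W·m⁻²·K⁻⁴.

T ≈ 292 K

At steady state, absorbed solar power + internal power = radiated power.
Absorbed: α·S·A_cross = 0.75·896·15.90 = 10690 W (cross-section πr²).
Total input = 10690 + 8940 = 19630 W.
Radiated: εσ·A_surf·T⁴ with A_surf = 4πr² = 63.62 m².
T⁴ = 19630/(0.75·5.67×10⁻⁸·63.62) = 7.255×10⁹ K⁴.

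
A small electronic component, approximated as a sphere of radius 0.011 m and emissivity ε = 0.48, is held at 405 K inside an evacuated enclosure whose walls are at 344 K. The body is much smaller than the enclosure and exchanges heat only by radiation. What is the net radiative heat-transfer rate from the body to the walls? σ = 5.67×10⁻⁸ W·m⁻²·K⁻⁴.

For a small grey body in a large enclosure: P_net = εσA(T_body⁴ − T_wall⁴).
A = 4πr² = 0.001521 m²; T_body⁴ − T_wall⁴ = 2.690×10¹⁰ − 1.400×10¹⁰ = 1.290×10¹⁰ K⁴.
|P_net| = 0.48·5.67×10⁻⁸·0.001521·1.290×10¹⁰.

P_net ≈ 0.534 W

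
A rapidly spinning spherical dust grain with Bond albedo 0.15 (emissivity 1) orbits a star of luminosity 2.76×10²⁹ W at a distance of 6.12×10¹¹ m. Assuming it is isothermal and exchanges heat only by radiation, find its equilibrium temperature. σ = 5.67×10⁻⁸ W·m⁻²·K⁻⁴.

T ≈ 685 K

First find the stellar flux at distance d: S = L/(4πd²) = 2.76×10²⁹/(4π·(6.12×10¹¹)²) = 58640 W/m².
For an isothermal sphere, absorbed (1−a)S·πr² = emitted σ·4πr²·T⁴, so T⁴ = (1−a)S/(4σ).
T⁴ = 0.850·58640/(4·5.67×10⁻⁸) = 2.198×10¹¹ K⁴.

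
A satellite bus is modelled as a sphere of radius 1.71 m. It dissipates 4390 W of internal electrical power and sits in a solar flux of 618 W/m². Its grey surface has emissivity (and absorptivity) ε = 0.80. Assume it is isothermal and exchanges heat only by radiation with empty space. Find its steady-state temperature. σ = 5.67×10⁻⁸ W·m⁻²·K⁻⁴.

At steady state, absorbed solar power + internal power = radiated power.
Absorbed: α·S·A_cross = 0.80·618·9.186 = 4542 W (cross-section πr²).
Total input = 4542 + 4390 = 8932 W.
Radiated: εσ·A_surf·T⁴ with A_surf = 4πr² = 36.75 m².
T⁴ = 8932/(0.80·5.67×10⁻⁸·36.75) = 5.359×10⁹ K⁴.

T ≈ 271 K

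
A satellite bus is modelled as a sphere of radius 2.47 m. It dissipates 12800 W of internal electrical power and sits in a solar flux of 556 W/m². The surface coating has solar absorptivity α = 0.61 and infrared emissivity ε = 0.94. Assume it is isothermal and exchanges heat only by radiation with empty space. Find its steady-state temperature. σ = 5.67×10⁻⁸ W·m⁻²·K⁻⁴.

At steady state, absorbed solar power + internal power = radiated power.
Absorbed: α·S·A_cross = 0.61·556·19.17 = 6501 W (cross-section πr²).
Total input = 6501 + 12800 = 19300 W.
Radiated: εσ·A_surf·T⁴ with A_surf = 4πr² = 76.67 m².
T⁴ = 19300/(0.94·5.67×10⁻⁸·76.67) = 4.723×10⁹ K⁴.

T ≈ 262 K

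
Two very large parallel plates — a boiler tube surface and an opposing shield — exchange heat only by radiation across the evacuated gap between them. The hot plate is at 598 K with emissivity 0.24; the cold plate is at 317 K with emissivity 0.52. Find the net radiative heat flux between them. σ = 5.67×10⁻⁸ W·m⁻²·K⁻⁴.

For two infinite grey parallel plates, q = σ(T₁⁴ − T₂⁴)/(1/ε₁ + 1/ε₂ − 1).
T₁⁴ − T₂⁴ = 1.279×10¹¹ − 1.010×10¹⁰ = 1.178×10¹¹ K⁴.
1/ε₁ + 1/ε₂ − 1 = 4.167 + 1.923 − 1 = 5.090.
q = 5.67×10⁻⁸ × 1.178×10¹¹ / 5.090.

q ≈ 1310 W/m²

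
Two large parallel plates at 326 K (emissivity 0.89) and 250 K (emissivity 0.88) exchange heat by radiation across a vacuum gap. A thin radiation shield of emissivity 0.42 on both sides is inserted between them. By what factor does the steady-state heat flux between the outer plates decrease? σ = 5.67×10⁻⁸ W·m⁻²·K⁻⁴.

factor ≈ 3.99

Without shield: q₀ = σΔ(T⁴)/(1/ε₁+1/ε₂−1) with denominator 1.260.
With shield the two gaps are in series; the resistances add: (1/ε₁+1/ε_s−1)+(1/ε_s+1/ε₂−1) = 2.505+2.517 = 5.022.
Heat-flux ratio q₀/q = 5.022/1.260.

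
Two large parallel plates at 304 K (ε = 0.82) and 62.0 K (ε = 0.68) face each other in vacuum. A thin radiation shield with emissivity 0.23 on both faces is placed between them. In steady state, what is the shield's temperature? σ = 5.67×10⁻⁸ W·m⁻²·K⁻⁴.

T_s ≈ 257 K

In steady state the net flux on the hot side equals that on the cold side.
σ(T₁⁴−T_s⁴)/D₁ = σ(T_s⁴−T₂⁴)/D₂, with D₁ = 1/ε₁+1/ε_s−1 = 4.567, D₂ = 1/ε_s+1/ε₂−1 = 4.818.
Solve for T_s⁴: T_s⁴ = (D₂·T₁⁴ + D₁·T₂⁴)/(D₁+D₂) = 4.392×10⁹ K⁴.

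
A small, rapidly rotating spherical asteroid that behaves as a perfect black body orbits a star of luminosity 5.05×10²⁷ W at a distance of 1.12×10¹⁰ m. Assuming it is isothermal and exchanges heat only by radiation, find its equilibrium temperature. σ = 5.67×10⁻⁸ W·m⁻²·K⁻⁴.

First find the stellar flux at distance d: S = L/(4πd²) = 5.05×10²⁷/(4π·(1.12×10¹⁰)²) = 3.204×10⁶ W/m².
For an isothermal sphere, absorbed (1−a)S·πr² = emitted σ·4πr²·T⁴, so T⁴ = (1−a)S/(4σ).
T⁴ = 1.00·3.204×10⁶/(4·5.67×10⁻⁸) = 1.413×10¹³ K⁴.

T ≈ 1940 K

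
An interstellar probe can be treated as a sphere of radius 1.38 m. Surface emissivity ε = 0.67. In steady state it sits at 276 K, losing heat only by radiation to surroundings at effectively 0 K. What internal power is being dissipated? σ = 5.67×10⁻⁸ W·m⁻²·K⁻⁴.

Steady state: P = εσA T⁴.
A = 4πr² = 23.93 m²; T⁴ = (276)⁴ = 5.803×10⁹ K⁴.
P = 0.67 × 5.67×10⁻⁸ × 23.93 × 5.803×10⁹.

P ≈ 5280 W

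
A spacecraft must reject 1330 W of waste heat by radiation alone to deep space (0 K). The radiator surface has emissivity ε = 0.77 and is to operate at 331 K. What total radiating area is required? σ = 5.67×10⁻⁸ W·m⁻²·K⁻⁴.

A ≈ 2.54 m²

P = εσA T⁴ ⇒ A = P/(εσT⁴).
T⁴ = 1.200×10¹⁰ K⁴.
A = 1330/(0.77 × 5.67×10⁻⁸ × 1.200×10¹⁰).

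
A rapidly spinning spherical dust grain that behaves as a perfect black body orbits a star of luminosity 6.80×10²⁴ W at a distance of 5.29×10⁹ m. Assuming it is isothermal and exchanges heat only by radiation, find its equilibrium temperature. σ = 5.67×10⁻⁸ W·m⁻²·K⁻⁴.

T ≈ 540 K

First find the stellar flux at distance d: S = L/(4πd²) = 6.80×10²⁴/(4π·(5.29×10⁹)²) = 19340 W/m².
For an isothermal sphere, absorbed (1−a)S·πr² = emitted σ·4πr²·T⁴, so T⁴ = (1−a)S/(4σ).
T⁴ = 1.00·19340/(4·5.67×10⁻⁸) = 8.526×10¹⁰ K⁴.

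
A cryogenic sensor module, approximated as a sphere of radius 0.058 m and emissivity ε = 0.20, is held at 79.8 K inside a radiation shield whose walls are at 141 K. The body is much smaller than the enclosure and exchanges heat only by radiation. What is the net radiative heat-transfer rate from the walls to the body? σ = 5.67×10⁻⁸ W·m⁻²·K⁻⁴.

P_net ≈ 0.170 W

For a small grey body in a large enclosure: P_net = εσA(T_body⁴ − T_wall⁴).
A = 4πr² = 0.04227 m²; T_body⁴ − T_wall⁴ = 4.055×10⁷ − 3.953×10⁸ = -3.547×10⁸ K⁴.
|P_net| = 0.20·5.67×10⁻⁸·0.04227·3.547×10⁸.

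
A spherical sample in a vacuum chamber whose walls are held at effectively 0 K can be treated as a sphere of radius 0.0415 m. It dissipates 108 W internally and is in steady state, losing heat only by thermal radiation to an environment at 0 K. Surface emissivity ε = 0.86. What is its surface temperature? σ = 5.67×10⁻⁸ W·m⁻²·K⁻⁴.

Steady state: internal power = radiated power, P = εσA T⁴.
Radiating area A = 4πr² = 0.02164 m².
T⁴ = P/(εσA) = 108/(0.86·5.67×10⁻⁸·0.02164) = 1.023×10¹¹ K⁴.
T = (1.023×10¹¹)^(1/4).

T ≈ 566 K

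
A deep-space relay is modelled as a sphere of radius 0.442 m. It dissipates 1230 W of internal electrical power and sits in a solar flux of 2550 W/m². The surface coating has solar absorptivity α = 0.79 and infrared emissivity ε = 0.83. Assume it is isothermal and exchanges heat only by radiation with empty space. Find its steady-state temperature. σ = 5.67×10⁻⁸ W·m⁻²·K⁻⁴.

At steady state, absorbed solar power + internal power = radiated power.
Absorbed: α·S·A_cross = 0.79·2550·0.6138 = 1236 W (cross-section πr²).
Total input = 1236 + 1230 = 2466 W.
Radiated: εσ·A_surf·T⁴ with A_surf = 4πr² = 2.455 m².
T⁴ = 2466/(0.83·5.67×10⁻⁸·2.455) = 2.135×10¹⁰ K⁴.

T ≈ 382 K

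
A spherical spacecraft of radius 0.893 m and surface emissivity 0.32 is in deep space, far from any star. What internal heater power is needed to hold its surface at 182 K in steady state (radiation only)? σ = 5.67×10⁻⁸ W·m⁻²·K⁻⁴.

P ≈ 199 W

P = εσ·4πr²·T⁴.
4πr² = 10.02 m²; T⁴ = 1.097×10⁹ K⁴.
P = 0.32·5.67×10⁻⁸·10.02·1.097×10⁹.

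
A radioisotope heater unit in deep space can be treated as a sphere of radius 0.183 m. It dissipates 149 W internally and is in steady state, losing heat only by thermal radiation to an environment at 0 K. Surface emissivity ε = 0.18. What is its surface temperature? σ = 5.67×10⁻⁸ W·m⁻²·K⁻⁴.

Steady state: internal power = radiated power, P = εσA T⁴.
Radiating area A = 4πr² = 0.4208 m².
T⁴ = P/(εσA) = 149/(0.18·5.67×10⁻⁸·0.4208) = 3.469×10¹⁰ K⁴.
T = (3.469×10¹⁰)^(1/4).

T ≈ 432 K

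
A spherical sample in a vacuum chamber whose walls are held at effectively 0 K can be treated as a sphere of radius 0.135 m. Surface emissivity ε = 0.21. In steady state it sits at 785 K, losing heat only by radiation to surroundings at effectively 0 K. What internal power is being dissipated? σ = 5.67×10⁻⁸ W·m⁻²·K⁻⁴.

Steady state: P = εσA T⁴.
A = 4πr² = 0.2290 m²; T⁴ = (785)⁴ = 3.797×10¹¹ K⁴.
P = 0.21 × 5.67×10⁻⁸ × 0.2290 × 3.797×10¹¹.

P ≈ 1040 W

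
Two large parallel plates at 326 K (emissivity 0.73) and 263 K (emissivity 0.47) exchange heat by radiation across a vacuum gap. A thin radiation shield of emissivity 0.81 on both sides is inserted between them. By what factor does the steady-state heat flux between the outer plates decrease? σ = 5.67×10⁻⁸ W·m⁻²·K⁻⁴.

factor ≈ 1.59

Without shield: q₀ = σΔ(T⁴)/(1/ε₁+1/ε₂−1) with denominator 2.498.
With shield the two gaps are in series; the resistances add: (1/ε₁+1/ε_s−1)+(1/ε_s+1/ε₂−1) = 1.604+2.362 = 3.967.
Heat-flux ratio q₀/q = 3.967/2.498.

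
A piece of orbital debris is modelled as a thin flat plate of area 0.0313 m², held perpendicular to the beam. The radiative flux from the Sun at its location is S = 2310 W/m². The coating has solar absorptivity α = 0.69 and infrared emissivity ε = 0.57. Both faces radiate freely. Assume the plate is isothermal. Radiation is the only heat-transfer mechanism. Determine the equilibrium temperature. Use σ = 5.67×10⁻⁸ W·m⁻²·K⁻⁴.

T ≈ 396 K

At equilibrium, absorbed power = emitted power.
Absorbing cross-section = A = 0.03130 m²; emitting surface = 2A = 0.06260 m² (ratio 2).
αS·A_cross = εσ·A_surf·T⁴  ⇒  T⁴ = αS/(ε·2σ).
T⁴ = 0.690·2310/(0.57·2·5.67×10⁻⁸) = 2.466×10¹⁰ K⁴.
T = (2.466×10¹⁰)^(1/4).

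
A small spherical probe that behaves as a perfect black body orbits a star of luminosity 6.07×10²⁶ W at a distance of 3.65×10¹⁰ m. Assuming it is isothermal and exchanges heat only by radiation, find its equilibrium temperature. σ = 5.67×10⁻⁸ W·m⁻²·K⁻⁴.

First find the stellar flux at distance d: S = L/(4πd²) = 6.07×10²⁶/(4π·(3.65×10¹⁰)²) = 36260 W/m².
For an isothermal sphere, absorbed (1−a)S·πr² = emitted σ·4πr²·T⁴, so T⁴ = (1−a)S/(4σ).
T⁴ = 1.00·36260/(4·5.67×10⁻⁸) = 1.599×10¹¹ K⁴.

T ≈ 632 K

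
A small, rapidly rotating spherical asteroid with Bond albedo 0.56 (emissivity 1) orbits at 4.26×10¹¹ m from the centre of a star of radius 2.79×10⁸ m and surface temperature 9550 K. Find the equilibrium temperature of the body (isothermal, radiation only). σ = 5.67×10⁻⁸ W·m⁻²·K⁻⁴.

The star's surface emits σT_*⁴; at distance d the flux is S = σT_*⁴(R_*/d)².
S = 5.67×10⁻⁸·(9550)⁴·(2.79×10⁸/4.26×10¹¹)² = 202.3 W/m².
For an isothermal sphere T⁴ = (1−a)S/(4σ) = 3.925×10⁸ K⁴.

T ≈ 141 K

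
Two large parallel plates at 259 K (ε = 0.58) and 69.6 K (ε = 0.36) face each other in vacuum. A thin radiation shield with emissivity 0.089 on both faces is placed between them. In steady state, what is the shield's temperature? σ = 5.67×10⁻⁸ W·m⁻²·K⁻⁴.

T_s ≈ 220 K

In steady state the net flux on the hot side equals that on the cold side.
σ(T₁⁴−T_s⁴)/D₁ = σ(T_s⁴−T₂⁴)/D₂, with D₁ = 1/ε₁+1/ε_s−1 = 11.96, D₂ = 1/ε_s+1/ε₂−1 = 13.01.
Solve for T_s⁴: T_s⁴ = (D₂·T₁⁴ + D₁·T₂⁴)/(D₁+D₂) = 2.356×10⁹ K⁴.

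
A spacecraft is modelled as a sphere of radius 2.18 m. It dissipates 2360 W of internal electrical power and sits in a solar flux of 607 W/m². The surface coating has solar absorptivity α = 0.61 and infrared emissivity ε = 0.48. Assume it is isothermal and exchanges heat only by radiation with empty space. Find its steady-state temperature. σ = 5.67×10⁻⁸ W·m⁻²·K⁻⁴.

T ≈ 264 K

At steady state, absorbed solar power + internal power = radiated power.
Absorbed: α·S·A_cross = 0.61·607·14.93 = 5528 W (cross-section πr²).
Total input = 5528 + 2360 = 7888 W.
Radiated: εσ·A_surf·T⁴ with A_surf = 4πr² = 59.72 m².
T⁴ = 7888/(0.48·5.67×10⁻⁸·59.72) = 4.853×10⁹ K⁴.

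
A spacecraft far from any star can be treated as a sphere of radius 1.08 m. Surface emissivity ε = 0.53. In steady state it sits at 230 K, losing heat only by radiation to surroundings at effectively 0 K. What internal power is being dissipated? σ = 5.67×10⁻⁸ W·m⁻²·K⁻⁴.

P ≈ 1230 W

Steady state: P = εσA T⁴.
A = 4πr² = 14.66 m²; T⁴ = (230)⁴ = 2.798×10⁹ K⁴.
P = 0.53 × 5.67×10⁻⁸ × 14.66 × 2.798×10⁹.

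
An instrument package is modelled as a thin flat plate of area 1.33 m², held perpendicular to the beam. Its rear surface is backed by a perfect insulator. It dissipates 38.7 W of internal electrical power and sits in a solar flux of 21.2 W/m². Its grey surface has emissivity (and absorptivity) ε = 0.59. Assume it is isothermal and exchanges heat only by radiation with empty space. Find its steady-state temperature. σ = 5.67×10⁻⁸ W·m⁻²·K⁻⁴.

T ≈ 188 K

At steady state, absorbed solar power + internal power = radiated power.
Absorbed: α·S·A_cross = 0.59·21.2·1.330 = 16.64 W (cross-section A).
Total input = 16.64 + 38.7 = 55.34 W.
Radiated: εσ·A_surf·T⁴ with A_surf = A = 1.330 m².
T⁴ = 55.34/(0.59·5.67×10⁻⁸·1.330) = 1.244×10⁹ K⁴.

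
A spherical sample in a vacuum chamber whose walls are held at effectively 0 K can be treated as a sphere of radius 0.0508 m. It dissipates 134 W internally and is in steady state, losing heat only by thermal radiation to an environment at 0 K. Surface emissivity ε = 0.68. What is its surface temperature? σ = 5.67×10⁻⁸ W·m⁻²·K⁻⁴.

Steady state: internal power = radiated power, P = εσA T⁴.
Radiating area A = 4πr² = 0.03243 m².
T⁴ = P/(εσA) = 134/(0.68·5.67×10⁻⁸·0.03243) = 1.072×10¹¹ K⁴.
T = (1.072×10¹¹)^(1/4).

T ≈ 572 K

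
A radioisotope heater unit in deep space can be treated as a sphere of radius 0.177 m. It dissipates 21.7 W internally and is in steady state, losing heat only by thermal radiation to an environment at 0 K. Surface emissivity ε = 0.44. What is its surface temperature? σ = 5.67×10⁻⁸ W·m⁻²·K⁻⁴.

T ≈ 217 K

Steady state: internal power = radiated power, P = εσA T⁴.
Radiating area A = 4πr² = 0.3937 m².
T⁴ = P/(εσA) = 21.7/(0.44·5.67×10⁻⁸·0.3937) = 2.209×10⁹ K⁴.
T = (2.209×10⁹)^(1/4).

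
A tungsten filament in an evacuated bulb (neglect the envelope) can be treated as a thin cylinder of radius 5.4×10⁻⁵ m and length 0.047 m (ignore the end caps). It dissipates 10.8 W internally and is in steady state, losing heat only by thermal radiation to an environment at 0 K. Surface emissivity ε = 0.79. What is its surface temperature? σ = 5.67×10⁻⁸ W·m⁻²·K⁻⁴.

Steady state: internal power = radiated power, P = εσA T⁴.
Radiating area A = 2πrL = 1.595×10⁻⁵ m².
T⁴ = P/(εσA) = 10.8/(0.79·5.67×10⁻⁸·1.595×10⁻⁵) = 1.512×10¹³ K⁴.
T = (1.512×10¹³)^(1/4).

T ≈ 1970 K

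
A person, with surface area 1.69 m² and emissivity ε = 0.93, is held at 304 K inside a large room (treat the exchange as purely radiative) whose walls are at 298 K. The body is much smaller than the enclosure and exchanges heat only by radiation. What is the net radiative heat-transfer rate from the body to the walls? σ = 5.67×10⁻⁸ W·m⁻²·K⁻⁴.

For a small grey body in a large enclosure: P_net = εσA(T_body⁴ − T_wall⁴).
A = 1.69 m²; T_body⁴ − T_wall⁴ = 8.541×10⁹ − 7.886×10⁹ = 6.546×10⁸ K⁴.
|P_net| = 0.93·5.67×10⁻⁸·1.690·6.546×10⁸.

P_net ≈ 58.3 W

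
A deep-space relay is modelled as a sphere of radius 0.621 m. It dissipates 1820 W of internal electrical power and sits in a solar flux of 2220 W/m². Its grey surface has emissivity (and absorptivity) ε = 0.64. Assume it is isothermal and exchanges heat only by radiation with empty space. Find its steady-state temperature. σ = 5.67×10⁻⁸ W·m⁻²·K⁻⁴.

T ≈ 377 K

At steady state, absorbed solar power + internal power = radiated power.
Absorbed: α·S·A_cross = 0.64·2220·1.212 = 1721 W (cross-section πr²).
Total input = 1721 + 1820 = 3541 W.
Radiated: εσ·A_surf·T⁴ with A_surf = 4πr² = 4.846 m².
T⁴ = 3541/(0.64·5.67×10⁻⁸·4.846) = 2.014×10¹⁰ K⁴.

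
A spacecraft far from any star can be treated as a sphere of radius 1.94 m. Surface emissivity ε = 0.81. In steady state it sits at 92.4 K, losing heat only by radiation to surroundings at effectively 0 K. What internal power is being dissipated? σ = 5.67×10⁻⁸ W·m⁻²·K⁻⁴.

Steady state: P = εσA T⁴.
A = 4πr² = 47.29 m²; T⁴ = (92.4)⁴ = 7.289×10⁷ K⁴.
P = 0.81 × 5.67×10⁻⁸ × 47.29 × 7.289×10⁷.

P ≈ 158 W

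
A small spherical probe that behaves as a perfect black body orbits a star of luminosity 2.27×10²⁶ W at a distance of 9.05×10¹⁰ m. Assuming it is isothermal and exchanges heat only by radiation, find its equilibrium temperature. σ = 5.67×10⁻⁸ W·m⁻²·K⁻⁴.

First find the stellar flux at distance d: S = L/(4πd²) = 2.27×10²⁶/(4π·(9.05×10¹⁰)²) = 2206 W/m².
For an isothermal sphere, absorbed (1−a)S·πr² = emitted σ·4πr²·T⁴, so T⁴ = (1−a)S/(4σ).
T⁴ = 1.00·2206/(4·5.67×10⁻⁸) = 9.725×10⁹ K⁴.

T ≈ 314 K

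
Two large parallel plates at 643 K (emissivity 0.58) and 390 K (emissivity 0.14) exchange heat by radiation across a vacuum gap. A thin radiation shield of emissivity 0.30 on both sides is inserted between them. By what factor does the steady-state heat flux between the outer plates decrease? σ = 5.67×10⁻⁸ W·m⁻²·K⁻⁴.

factor ≈ 1.72

Without shield: q₀ = σΔ(T⁴)/(1/ε₁+1/ε₂−1) with denominator 7.867.
With shield the two gaps are in series; the resistances add: (1/ε₁+1/ε_s−1)+(1/ε_s+1/ε₂−1) = 4.057+9.476 = 13.53.
Heat-flux ratio q₀/q = 13.53/7.867.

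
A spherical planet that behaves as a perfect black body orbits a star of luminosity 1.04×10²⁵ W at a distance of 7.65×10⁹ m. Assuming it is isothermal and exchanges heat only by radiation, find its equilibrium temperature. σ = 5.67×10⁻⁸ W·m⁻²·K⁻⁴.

T ≈ 500 K

First find the stellar flux at distance d: S = L/(4πd²) = 1.04×10²⁵/(4π·(7.65×10⁹)²) = 14140 W/m².
For an isothermal sphere, absorbed (1−a)S·πr² = emitted σ·4πr²·T⁴, so T⁴ = (1−a)S/(4σ).
T⁴ = 1.00·14140/(4·5.67×10⁻⁸) = 6.235×10¹⁰ K⁴.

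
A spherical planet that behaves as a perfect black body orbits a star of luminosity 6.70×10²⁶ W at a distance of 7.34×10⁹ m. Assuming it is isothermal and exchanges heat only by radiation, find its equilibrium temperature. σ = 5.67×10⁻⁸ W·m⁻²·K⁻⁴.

T ≈ 1450 K

First find the stellar flux at distance d: S = L/(4πd²) = 6.70×10²⁶/(4π·(7.34×10⁹)²) = 9.896×10⁵ W/m².
For an isothermal sphere, absorbed (1−a)S·πr² = emitted σ·4πr²·T⁴, so T⁴ = (1−a)S/(4σ).
T⁴ = 1.00·9.896×10⁵/(4·5.67×10⁻⁸) = 4.363×10¹² K⁴.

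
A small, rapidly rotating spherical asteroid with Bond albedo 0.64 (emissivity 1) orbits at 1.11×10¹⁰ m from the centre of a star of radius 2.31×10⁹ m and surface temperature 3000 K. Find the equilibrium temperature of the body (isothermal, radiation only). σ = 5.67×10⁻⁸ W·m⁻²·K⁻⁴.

T ≈ 750 K

The star's surface emits σT_*⁴; at distance d the flux is S = σT_*⁴(R_*/d)².
S = 5.67×10⁻⁸·(3000)⁴·(2.31×10⁹/1.11×10¹⁰)² = 1.989×10⁵ W/m².
For an isothermal sphere T⁴ = (1−a)S/(4σ) = 3.157×10¹¹ K⁴.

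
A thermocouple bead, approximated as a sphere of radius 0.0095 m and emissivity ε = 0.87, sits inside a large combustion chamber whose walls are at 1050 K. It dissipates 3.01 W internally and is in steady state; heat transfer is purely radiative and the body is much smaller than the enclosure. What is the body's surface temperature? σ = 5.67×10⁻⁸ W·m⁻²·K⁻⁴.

For a small grey body in a large enclosure, net radiated power = εσA(T⁴ − T_w⁴).
Steady state: P = εσA(T⁴ − T_w⁴) with A = 4πr² = 0.001134 m².
T⁴ = P/(εσA) + T_w⁴ = 3.01/(0.87·5.67×10⁻⁸·0.001134) + (1050)⁴
    = 5.380×10¹⁰ + 1.216×10¹² = 1.269×10¹² K⁴.

T ≈ 1060 K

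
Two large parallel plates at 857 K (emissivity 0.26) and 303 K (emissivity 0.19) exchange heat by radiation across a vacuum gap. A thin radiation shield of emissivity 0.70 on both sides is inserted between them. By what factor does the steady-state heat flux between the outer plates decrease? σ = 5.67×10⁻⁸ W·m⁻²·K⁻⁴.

Without shield: q₀ = σΔ(T⁴)/(1/ε₁+1/ε₂−1) with denominator 8.109.
With shield the two gaps are in series; the resistances add: (1/ε₁+1/ε_s−1)+(1/ε_s+1/ε₂−1) = 4.275+5.692 = 9.966.
Heat-flux ratio q₀/q = 9.966/8.109.

factor ≈ 1.23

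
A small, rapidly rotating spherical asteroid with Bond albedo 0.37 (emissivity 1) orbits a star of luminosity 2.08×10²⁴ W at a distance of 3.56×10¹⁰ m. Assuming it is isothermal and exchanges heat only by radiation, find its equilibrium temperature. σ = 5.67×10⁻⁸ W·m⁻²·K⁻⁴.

T ≈ 138 K

First find the stellar flux at distance d: S = L/(4πd²) = 2.08×10²⁴/(4π·(3.56×10¹⁰)²) = 130.6 W/m².
For an isothermal sphere, absorbed (1−a)S·πr² = emitted σ·4πr²·T⁴, so T⁴ = (1−a)S/(4σ).
T⁴ = 0.630·130.6/(4·5.67×10⁻⁸) = 3.628×10⁸ K⁴.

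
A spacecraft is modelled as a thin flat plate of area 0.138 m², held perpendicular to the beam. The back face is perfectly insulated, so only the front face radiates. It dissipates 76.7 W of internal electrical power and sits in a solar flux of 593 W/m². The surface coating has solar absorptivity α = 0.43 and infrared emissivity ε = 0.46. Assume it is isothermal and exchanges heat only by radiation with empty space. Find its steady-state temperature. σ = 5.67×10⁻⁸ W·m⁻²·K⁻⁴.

At steady state, absorbed solar power + internal power = radiated power.
Absorbed: α·S·A_cross = 0.43·593·0.1380 = 35.19 W (cross-section A).
Total input = 35.19 + 76.7 = 111.9 W.
Radiated: εσ·A_surf·T⁴ with A_surf = A = 0.1380 m².
T⁴ = 111.9/(0.46·5.67×10⁻⁸·0.1380) = 3.109×10¹⁰ K⁴.

T ≈ 420 K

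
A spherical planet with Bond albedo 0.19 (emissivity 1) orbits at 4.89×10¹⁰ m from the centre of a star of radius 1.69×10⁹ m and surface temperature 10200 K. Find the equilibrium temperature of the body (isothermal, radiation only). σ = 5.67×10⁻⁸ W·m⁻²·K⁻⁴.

T ≈ 1270 K

The star's surface emits σT_*⁴; at distance d the flux is S = σT_*⁴(R_*/d)².
S = 5.67×10⁻⁸·(10200)⁴·(1.69×10⁹/4.89×10¹⁰)² = 7.331×10⁵ W/m².
For an isothermal sphere T⁴ = (1−a)S/(4σ) = 2.618×10¹² K⁴.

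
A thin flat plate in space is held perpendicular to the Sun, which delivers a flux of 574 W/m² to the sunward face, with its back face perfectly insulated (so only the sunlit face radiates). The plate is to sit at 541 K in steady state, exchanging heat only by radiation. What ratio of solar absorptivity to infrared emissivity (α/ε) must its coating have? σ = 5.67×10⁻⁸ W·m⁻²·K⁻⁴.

Balance: αS·A = εσ·1A·T⁴ ⇒ α/ε = σT⁴/S.
α/ε = 5.67×10⁻⁸·(541)⁴/574 = 5.67×10⁻⁸·8.566×10¹⁰/574.

α/ε ≈ 8.46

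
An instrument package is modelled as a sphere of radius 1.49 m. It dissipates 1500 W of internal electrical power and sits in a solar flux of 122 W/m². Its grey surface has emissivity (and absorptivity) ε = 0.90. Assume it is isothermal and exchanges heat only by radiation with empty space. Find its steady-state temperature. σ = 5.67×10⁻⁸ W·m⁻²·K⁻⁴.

T ≈ 200 K

At steady state, absorbed solar power + internal power = radiated power.
Absorbed: α·S·A_cross = 0.90·122·6.975 = 765.8 W (cross-section πr²).
Total input = 765.8 + 1500 = 2266 W.
Radiated: εσ·A_surf·T⁴ with A_surf = 4πr² = 27.90 m².
T⁴ = 2266/(0.90·5.67×10⁻⁸·27.90) = 1.592×10⁹ K⁴.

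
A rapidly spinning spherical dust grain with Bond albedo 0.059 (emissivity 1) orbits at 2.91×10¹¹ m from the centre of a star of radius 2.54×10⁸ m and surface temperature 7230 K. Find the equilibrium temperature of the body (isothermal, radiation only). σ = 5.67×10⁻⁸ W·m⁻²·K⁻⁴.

T ≈ 149 K

The star's surface emits σT_*⁴; at distance d the flux is S = σT_*⁴(R_*/d)².
S = 5.67×10⁻⁸·(7230)⁴·(2.54×10⁸/2.91×10¹¹)² = 118.0 W/m².
For an isothermal sphere T⁴ = (1−a)S/(4σ) = 4.897×10⁸ K⁴.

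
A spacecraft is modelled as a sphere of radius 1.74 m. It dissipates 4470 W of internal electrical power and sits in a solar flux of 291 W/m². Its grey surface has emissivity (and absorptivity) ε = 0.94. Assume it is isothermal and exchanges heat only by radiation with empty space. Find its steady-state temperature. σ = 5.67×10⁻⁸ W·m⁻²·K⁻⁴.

At steady state, absorbed solar power + internal power = radiated power.
Absorbed: α·S·A_cross = 0.94·291·9.511 = 2602 W (cross-section πr²).
Total input = 2602 + 4470 = 7072 W.
Radiated: εσ·A_surf·T⁴ with A_surf = 4πr² = 38.05 m².
T⁴ = 7072/(0.94·5.67×10⁻⁸·38.05) = 3.487×10⁹ K⁴.

T ≈ 243 K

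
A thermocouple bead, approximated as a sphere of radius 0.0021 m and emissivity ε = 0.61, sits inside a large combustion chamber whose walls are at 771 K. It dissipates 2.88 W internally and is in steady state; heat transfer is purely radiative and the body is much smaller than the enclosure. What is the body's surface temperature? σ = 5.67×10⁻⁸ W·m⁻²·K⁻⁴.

For a small grey body in a large enclosure, net radiated power = εσA(T⁴ − T_w⁴).
Steady state: P = εσA(T⁴ − T_w⁴) with A = 4πr² = 5.542×10⁻⁵ m².
T⁴ = P/(εσA) + T_w⁴ = 2.88/(0.61·5.67×10⁻⁸·5.542×10⁻⁵) + (771)⁴
    = 1.503×10¹² + 3.534×10¹¹ = 1.856×10¹² K⁴.

T ≈ 1170 K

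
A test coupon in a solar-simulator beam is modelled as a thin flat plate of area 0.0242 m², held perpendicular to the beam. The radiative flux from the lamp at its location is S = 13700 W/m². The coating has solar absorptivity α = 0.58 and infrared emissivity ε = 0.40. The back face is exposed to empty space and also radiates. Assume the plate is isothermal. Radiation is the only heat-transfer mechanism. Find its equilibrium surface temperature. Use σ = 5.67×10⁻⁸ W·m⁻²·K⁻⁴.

At equilibrium, absorbed power = emitted power.
Absorbing cross-section = A = 0.02420 m²; emitting surface = 2A = 0.04840 m² (ratio 2).
αS·A_cross = εσ·A_surf·T⁴  ⇒  T⁴ = αS/(ε·2σ).
T⁴ = 0.580·13700/(0.40·2·5.67×10⁻⁸) = 1.752×10¹¹ K⁴.
T = (1.752×10¹¹)^(1/4).

T ≈ 647 K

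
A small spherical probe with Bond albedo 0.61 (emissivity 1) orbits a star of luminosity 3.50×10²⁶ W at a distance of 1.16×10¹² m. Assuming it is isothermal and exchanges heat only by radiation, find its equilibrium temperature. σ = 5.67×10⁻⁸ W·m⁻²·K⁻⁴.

First find the stellar flux at distance d: S = L/(4πd²) = 3.50×10²⁶/(4π·(1.16×10¹²)²) = 20.70 W/m².
For an isothermal sphere, absorbed (1−a)S·πr² = emitted σ·4πr²·T⁴, so T⁴ = (1−a)S/(4σ).
T⁴ = 0.390·20.70/(4·5.67×10⁻⁸) = 3.559×10⁷ K⁴.

T ≈ 77.2 K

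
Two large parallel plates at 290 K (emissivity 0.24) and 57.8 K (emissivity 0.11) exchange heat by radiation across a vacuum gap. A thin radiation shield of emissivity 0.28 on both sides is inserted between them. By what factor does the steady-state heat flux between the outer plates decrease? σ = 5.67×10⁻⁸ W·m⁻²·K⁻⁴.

factor ≈ 1.50

Without shield: q₀ = σΔ(T⁴)/(1/ε₁+1/ε₂−1) with denominator 12.26.
With shield the two gaps are in series; the resistances add: (1/ε₁+1/ε_s−1)+(1/ε_s+1/ε₂−1) = 6.738+11.66 = 18.40.
Heat-flux ratio q₀/q = 18.40/12.26.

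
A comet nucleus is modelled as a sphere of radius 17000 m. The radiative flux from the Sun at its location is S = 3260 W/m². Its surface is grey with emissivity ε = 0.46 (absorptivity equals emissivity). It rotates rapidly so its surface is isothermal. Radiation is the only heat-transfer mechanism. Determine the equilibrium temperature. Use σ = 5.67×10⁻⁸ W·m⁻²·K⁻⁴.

T ≈ 346 K

At equilibrium, absorbed power = emitted power.
Absorbing cross-section = πr² = 9.079×10⁸ m²; emitting surface = 4πr² = 3.632×10⁹ m² (ratio 4).
εS·A_cross = εσ·A_surf·T⁴  ⇒  T⁴ = S/(4σ)   (ε cancels).
T⁴ = 3260/(4·5.67×10⁻⁸) = 1.437×10¹⁰ K⁴.
T = (1.437×10¹⁰)^(1/4).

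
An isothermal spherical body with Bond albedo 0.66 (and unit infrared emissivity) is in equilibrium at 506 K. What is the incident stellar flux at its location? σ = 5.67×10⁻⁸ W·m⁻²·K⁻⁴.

S ≈ 43700 W/m²

(1−a)S·πr² = σ·4πr²·T⁴ ⇒ S = 4σT⁴/(1−a).
S = 4·5.67×10⁻⁸·6.555×10¹⁰/0.340.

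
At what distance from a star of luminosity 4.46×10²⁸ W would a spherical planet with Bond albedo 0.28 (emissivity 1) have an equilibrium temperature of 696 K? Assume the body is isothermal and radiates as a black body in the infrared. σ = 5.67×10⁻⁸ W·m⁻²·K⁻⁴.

For an isothermal black-emitting sphere, (1−a)S·πr² = σ·4πr²·T⁴ ⇒ S = 4σT⁴/(1−a).
S = 4·5.67×10⁻⁸·(696)⁴/0.720 = 73920 W/m².
Flux falls as S = L/(4πd²), so d = √(L/(4πS)) = √(4.46×10²⁸/(4π·73920)).

d ≈ 2.19×10¹¹ m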